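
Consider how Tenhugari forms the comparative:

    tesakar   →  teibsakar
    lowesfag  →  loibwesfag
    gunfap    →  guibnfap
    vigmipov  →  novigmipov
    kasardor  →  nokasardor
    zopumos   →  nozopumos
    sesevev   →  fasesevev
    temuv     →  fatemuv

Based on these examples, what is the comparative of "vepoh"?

novepoh

tesakar and kasardor both end in -r yet inflect differently (teibsakar, nokasardor), so the final letter is not what conditions the rule; the last vowel is.
"vepoh" has last vowel 'o'. The stems whose last vowel is 'o' (vigmipov → novigmipov, kasardor → nokasardor, zopumos → nozopumos) add the prefix no-.
The other patterns: stems whose last vowel is 'a' insert -ib- after the first vowel; stems whose last vowel is 'e' or 'u' add the prefix fa-.
So vepoh → novepoh.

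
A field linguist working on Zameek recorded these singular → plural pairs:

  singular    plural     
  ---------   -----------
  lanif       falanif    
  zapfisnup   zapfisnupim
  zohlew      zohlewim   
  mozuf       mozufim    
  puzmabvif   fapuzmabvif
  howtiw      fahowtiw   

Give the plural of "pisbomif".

fapisbomif

howtiw and zohlew both end in -w yet inflect differently (fahowtiw, zohlewim), so the final letter is not what conditions the rule; the last vowel is.
"pisbomif" has last vowel 'i'. The stems whose last vowel is 'i' (puzmabvif → fapuzmabvif, lanif → falanif, howtiw → fahowtiw) add the prefix fa-.
The other pattern: stems whose last vowel is 'e' or 'u' add -im.
So pisbomif → fapisbomif.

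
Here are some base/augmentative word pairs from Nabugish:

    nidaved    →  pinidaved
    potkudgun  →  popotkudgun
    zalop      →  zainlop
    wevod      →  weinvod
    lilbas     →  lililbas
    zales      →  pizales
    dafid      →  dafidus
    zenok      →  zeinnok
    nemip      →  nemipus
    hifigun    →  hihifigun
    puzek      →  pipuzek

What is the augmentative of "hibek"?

puzek and zenok both end in -k yet inflect differently (pipuzek, zeinnok), so the final letter is not what conditions the rule; the last vowel is.
"hibek" has last vowel 'e'. The stems whose last vowel is 'e' (puzek → pipuzek, nidaved → pinidaved, zales → pizales) add the prefix pi-.
The other patterns: stems whose last vowel is 'o' insert -in- after the first vowel; stems whose last vowel is 'i' add -us; stems whose last vowel is 'a' or 'u' repeat the first consonant+vowel as a prefix.
So hibek → pihibek.

pihibek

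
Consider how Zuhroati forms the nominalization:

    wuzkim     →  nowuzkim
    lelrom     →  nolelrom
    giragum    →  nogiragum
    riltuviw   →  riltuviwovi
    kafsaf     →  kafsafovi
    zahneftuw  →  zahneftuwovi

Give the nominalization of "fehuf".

fehufovi

wuzkim and riltuviw both have last vowel 'i' yet inflect differently (nowuzkim, riltuviwovi), so the last vowel is not what conditions the rule; the final letter is.
"fehuf" ends in -f. The one such stem in the data (kafsaf → kafsafovi) adds -ovi, so the same rule applies.
So fehuf → fehufovi.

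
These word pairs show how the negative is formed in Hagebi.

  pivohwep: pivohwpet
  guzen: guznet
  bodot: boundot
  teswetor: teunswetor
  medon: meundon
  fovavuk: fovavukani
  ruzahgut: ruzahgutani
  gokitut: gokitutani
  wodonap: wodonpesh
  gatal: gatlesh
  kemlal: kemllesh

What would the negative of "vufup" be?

guzen and medon both end in -n yet inflect differently (guznet, meundon), so the final letter is not what conditions the rule; the last vowel is.
"vufup" has last vowel 'u'. The stems whose last vowel is 'u' (fovavuk → fovavukani, ruzahgut → ruzahgutani, gokitut → gokitutani) add -ani.
So vufup → vufupani.

vufupani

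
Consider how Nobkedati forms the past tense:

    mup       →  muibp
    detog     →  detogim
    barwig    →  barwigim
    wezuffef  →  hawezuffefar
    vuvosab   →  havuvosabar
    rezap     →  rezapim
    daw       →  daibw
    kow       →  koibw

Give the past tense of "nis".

niibs

"nis" has 1 vowel. The stems with 1 vowel (kow → koibw, mup → muibp, daw → daibw) insert -ib- after the first vowel.
So nis → niibs.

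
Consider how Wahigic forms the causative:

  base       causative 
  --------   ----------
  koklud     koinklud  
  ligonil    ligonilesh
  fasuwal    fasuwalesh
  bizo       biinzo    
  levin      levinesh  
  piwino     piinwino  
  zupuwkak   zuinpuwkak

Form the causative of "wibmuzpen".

"wibmuzpen" ends in -n. The one such stem in the data (levin → levinesh) adds -esh, so the same rule applies.
So wibmuzpen → wibmuzpenesh.

wibmuzpenesh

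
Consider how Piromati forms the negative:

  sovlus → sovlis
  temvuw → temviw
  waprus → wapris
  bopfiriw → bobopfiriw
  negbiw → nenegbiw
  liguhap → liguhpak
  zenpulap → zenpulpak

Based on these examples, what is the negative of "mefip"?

memefip

temvuw and bopfiriw both end in -w yet inflect differently (temviw, bobopfiriw), so the final letter is not what conditions the rule; the last vowel is.
"mefip" has last vowel 'i'. The stems whose last vowel is 'i' (bopfiriw → bobopfiriw, negbiw → nenegbiw) repeat the first consonant+vowel as a prefix.
The other patterns: stems whose last vowel is 'u' change the last vowel to 'i'; stems whose last vowel is 'a' delete the last vowel and add -ak.
So mefip → memefip.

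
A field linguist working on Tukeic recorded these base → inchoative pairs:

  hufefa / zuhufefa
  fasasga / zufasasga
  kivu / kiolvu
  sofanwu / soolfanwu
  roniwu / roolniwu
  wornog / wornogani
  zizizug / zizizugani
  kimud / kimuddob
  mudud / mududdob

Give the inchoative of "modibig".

kivu and zizizug both have last vowel 'u' yet inflect differently (kiolvu, zizizugani), so the last vowel is not what conditions the rule; the final letter is.
"modibig" ends in -g. The stems ending in -g (wornog → wornogani, zizizug → zizizugani) add -ani.
The other patterns: stems ending in -a add the prefix zu-; stems ending in -u insert -ol- after the first vowel; stems ending in -d double the final consonant and add -ob.
So modibig → modibigani.

modibigani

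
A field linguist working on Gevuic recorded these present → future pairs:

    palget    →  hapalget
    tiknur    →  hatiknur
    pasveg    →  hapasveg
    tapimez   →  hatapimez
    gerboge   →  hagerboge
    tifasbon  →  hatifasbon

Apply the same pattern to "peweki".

Every pair shown (palget → hapalget, tiknur → hatiknur, pasveg → hapasveg, …) follows the same rule: add the prefix ha-.
So peweki → hapeweki.

hapeweki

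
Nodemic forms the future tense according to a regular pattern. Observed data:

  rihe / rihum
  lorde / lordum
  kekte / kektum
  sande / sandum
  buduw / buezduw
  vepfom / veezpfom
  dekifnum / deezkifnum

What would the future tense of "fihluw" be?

rihe and buduw both have 2 vowels yet inflect differently (rihum, buezduw), so the number of vowels is not what conditions the rule; the final letter is.
"fihluw" ends in -w. The one such stem in the data (buduw → buezduw) inserts -ez- after the first vowel (as do vepfom, dekifnum), so the same rule applies.
So fihluw → fiezhluw.

fiezhluw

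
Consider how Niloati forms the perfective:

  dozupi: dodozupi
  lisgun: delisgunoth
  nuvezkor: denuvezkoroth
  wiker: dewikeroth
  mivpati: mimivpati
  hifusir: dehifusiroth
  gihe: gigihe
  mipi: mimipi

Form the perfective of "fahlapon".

hifusir and dozupi both have last vowel 'i' yet inflect differently (dehifusiroth, dodozupi), so the last vowel is not what conditions the rule; whether the stem ends in a vowel or a consonant is.
"fahlapon" ends in a consonant. The stems ending in a consonant (hifusir → dehifusiroth, wiker → dewikeroth, lisgun → delisgunoth) add de- … -oth around the stem.
So fahlapon → defahlaponoth.

defahlaponoth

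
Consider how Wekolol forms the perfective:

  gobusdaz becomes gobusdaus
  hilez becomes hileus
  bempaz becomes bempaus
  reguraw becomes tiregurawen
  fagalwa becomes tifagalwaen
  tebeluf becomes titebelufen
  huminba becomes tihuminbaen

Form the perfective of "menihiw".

gobusdaz and reguraw both have last vowel 'a' yet inflect differently (gobusdaus, tiregurawen), so the last vowel is not what conditions the rule; the final letter is.
"menihiw" ends in -w. The one such stem in the data (reguraw → tiregurawen) adds ti- … -en around the stem, so the same rule applies.
The other pattern: stems ending in -z drop the final letter and add -us.
So menihiw → timenihiwen.

timenihiwen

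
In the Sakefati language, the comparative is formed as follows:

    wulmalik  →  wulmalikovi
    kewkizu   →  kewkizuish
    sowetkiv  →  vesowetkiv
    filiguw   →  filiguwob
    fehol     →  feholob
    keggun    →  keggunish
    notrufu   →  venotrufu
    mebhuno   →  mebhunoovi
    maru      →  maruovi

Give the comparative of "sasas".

maru and kewkizu both end in -u yet inflect differently (maruovi, kewkizuish), so the final letter is not what conditions the rule; the first letter is.
"sasas" begins with s-. The one such stem in the data (sowetkiv → vesowetkiv) adds the prefix ve-, so the same rule applies.
The other patterns: stems beginning with f- add -ob; stems beginning with m- or w- add -ovi; stems beginning with k- add -ish.
So sasas → vesasas.

vesasas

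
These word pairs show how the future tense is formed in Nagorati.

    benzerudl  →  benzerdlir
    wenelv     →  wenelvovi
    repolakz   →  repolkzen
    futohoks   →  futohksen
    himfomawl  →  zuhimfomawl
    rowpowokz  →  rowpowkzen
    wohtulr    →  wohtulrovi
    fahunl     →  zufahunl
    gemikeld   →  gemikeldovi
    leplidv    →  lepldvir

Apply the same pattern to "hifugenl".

"hifugenl" has second-to-last letter 'n'. The one such stem in the data (fahunl → zufahunl) adds the prefix zu-, so the same rule applies.
So hifugenl → zuhifugenl.

zuhifugenl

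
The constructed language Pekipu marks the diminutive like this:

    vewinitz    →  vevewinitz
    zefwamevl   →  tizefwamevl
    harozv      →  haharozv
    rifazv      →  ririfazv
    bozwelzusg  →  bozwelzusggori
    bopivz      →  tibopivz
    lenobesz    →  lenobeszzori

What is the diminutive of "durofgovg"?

tidurofgovg

vewinitz and bopivz both end in -z yet inflect differently (vevewinitz, tibopivz), so the final letter is not what conditions the rule; the second-to-last letter is.
"durofgovg" has second-to-last letter 'v'. The stems whose second-to-last letter is 'v' (zefwamevl → tizefwamevl, bopivz → tibopivz) add the prefix ti-.
The other patterns: stems whose second-to-last letter is 't' or 'z' repeat the first consonant+vowel as a prefix; stems whose second-to-last letter is 's' double the final consonant and add -ori.
So durofgovg → tidurofgovg.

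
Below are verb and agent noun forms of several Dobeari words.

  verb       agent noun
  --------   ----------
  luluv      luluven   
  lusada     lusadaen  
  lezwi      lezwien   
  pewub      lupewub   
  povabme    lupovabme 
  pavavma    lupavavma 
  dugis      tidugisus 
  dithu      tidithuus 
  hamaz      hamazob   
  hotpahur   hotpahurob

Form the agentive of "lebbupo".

"lebbupo" begins with l-. The stems beginning with l- (luluv → luluven, lusada → lusadaen, lezwi → lezwien) add -en.
So lebbupo → lebbupoen.

lebbupoen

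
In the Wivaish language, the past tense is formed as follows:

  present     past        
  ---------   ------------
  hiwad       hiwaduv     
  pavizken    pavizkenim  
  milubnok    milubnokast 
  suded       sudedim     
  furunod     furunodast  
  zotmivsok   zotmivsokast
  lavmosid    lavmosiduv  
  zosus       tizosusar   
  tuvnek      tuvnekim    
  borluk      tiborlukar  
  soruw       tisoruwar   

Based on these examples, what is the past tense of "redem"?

redemim

suded and furunod both end in -d yet inflect differently (sudedim, furunodast), so the final letter is not what conditions the rule; the last vowel is.
"redem" has last vowel 'e'. The stems whose last vowel is 'e' (pavizken → pavizkenim, suded → sudedim, tuvnek → tuvnekim) add -im.
So redem → redemim.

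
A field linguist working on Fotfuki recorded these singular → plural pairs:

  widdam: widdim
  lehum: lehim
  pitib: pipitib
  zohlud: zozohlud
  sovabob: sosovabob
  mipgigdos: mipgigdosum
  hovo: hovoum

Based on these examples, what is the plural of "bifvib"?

bibifvib

lehum and zohlud both have last vowel 'u' yet inflect differently (lehim, zozohlud), so the last vowel is not what conditions the rule; the final letter is.
"bifvib" ends in -b. The stems ending in -b (pitib → pipitib, sovabob → sosovabob) repeat the first consonant+vowel as a prefix.
The other patterns: stems ending in -m change the last vowel to 'i'; stems ending in -o or -s add -um.
So bifvib → bibifvib.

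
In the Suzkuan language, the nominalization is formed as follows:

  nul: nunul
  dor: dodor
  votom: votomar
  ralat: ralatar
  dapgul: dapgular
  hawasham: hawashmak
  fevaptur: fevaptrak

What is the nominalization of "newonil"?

newonlak

nul and dapgul both end in -l yet inflect differently (nunul, dapgular), so the final letter is not what conditions the rule; the number of vowels is.
"newonil" has 3 vowels. The stems with 3 vowels (hawasham → hawashmak, fevaptur → fevaptrak) delete the last vowel and add -ak.
So newonil → newonlak.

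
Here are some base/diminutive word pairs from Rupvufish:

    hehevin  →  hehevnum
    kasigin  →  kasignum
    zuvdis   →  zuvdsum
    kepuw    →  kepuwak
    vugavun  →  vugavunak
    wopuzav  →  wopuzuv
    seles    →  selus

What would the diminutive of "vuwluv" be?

hehevin and vugavun both end in -n yet inflect differently (hehevnum, vugavunak), so the final letter is not what conditions the rule; the last vowel is.
"vuwluv" has last vowel 'u'. The stems whose last vowel is 'u' (kepuw → kepuwak, vugavun → vugavunak) add -ak.
So vuwluv → vuwluvak.

vuwluvak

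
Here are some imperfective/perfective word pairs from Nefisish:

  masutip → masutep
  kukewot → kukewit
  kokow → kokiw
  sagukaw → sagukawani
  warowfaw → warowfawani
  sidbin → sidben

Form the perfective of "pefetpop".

sagukaw and kokow both end in -w yet inflect differently (sagukawani, kokiw), so the final letter is not what conditions the rule; the last vowel is.
"pefetpop" has last vowel 'o'. The stems whose last vowel is 'o' (kukewot → kukewit, kokow → kokiw) change the last vowel to 'i'.
The other patterns: stems whose last vowel is 'i' change the last vowel to 'e'; stems whose last vowel is 'a' add -ani.
So pefetpop → pefetpip.

pefetpip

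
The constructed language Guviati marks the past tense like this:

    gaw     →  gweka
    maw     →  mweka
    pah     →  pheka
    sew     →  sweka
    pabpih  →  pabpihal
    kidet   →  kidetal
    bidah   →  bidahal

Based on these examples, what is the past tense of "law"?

"law" has 1 vowel. The stems with 1 vowel (gaw → gweka, maw → mweka, pah → pheka) delete the last vowel and add -eka.
So law → lweka.

lweka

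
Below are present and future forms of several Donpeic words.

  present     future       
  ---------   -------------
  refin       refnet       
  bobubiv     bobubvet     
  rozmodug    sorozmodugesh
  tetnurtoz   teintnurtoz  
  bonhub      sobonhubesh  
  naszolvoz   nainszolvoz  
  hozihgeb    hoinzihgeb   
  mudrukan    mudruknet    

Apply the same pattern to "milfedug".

bonhub and hozihgeb both end in -b yet inflect differently (sobonhubesh, hoinzihgeb), so the final letter is not what conditions the rule; the last vowel is.
"milfedug" has last vowel 'u'. The stems whose last vowel is 'u' (bonhub → sobonhubesh, rozmodug → sorozmodugesh) add so- … -esh around the stem.
The other patterns: stems whose last vowel is 'e' or 'o' insert -in- after the first vowel; stems whose last vowel is 'a' or 'i' delete the last vowel and add -et.
So milfedug → somilfedugesh.

somilfedugesh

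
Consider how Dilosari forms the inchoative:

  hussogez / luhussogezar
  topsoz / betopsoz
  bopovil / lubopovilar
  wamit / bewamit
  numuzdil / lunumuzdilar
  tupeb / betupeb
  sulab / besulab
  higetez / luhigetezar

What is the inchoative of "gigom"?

begigom

topsoz and hussogez both end in -z yet inflect differently (betopsoz, luhussogezar), so the final letter is not what conditions the rule; the number of vowels is.
"gigom" has 2 vowels. The stems with 2 vowels (wamit → bewamit, sulab → besulab, topsoz → betopsoz) add the prefix be-.
So gigom → begigom.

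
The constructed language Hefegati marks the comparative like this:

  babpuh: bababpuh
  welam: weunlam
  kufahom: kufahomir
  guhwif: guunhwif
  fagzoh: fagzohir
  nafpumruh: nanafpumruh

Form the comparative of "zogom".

zogomir

"zogom" has last vowel 'o'. The stems whose last vowel is 'o' (fagzoh → fagzohir, kufahom → kufahomir) add -ir.
So zogom → zogomir.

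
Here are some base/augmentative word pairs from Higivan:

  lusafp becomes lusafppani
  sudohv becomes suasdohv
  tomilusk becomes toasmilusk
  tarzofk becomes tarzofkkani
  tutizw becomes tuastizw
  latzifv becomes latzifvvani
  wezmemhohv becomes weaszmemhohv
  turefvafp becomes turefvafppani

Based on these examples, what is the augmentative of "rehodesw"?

tarzofk and tomilusk both end in -k yet inflect differently (tarzofkkani, toasmilusk), so the final letter is not what conditions the rule; the second-to-last letter is.
"rehodesw" has second-to-last letter 's'. The one such stem in the data (tomilusk → toasmilusk) inserts -as- after the first vowel (as do tutizw, sudohv), so the same rule applies.
So rehodesw → reashodesw.

reashodesw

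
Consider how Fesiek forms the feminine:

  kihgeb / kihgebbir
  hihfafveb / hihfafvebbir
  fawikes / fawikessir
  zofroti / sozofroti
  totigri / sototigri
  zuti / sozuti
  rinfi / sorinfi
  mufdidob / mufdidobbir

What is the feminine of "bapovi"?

"bapovi" ends in -i. The stems ending in -i (zuti → sozuti, rinfi → sorinfi, totigri → sototigri) add the prefix so-.
So bapovi → sobapovi.

sobapovi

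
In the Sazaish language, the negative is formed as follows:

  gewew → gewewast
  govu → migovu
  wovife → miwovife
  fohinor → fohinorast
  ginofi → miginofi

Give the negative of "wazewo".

miwazewo

"wazewo" ends in a vowel. The stems ending in a vowel (ginofi → miginofi, govu → migovu, wovife → miwovife) add the prefix mi-.
So wazewo → miwazewo.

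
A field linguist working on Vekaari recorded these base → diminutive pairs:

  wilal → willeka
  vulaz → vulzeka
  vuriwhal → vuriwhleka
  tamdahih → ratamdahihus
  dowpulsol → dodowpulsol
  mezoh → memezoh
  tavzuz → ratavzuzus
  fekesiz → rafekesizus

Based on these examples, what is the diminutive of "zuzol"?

wilal and dowpulsol both end in -l yet inflect differently (willeka, dodowpulsol), so the final letter is not what conditions the rule; the last vowel is.
"zuzol" has last vowel 'o'. The stems whose last vowel is 'o' (mezoh → memezoh, dowpulsol → dodowpulsol) repeat the first consonant+vowel as a prefix.
So zuzol → zuzuzol.

zuzuzol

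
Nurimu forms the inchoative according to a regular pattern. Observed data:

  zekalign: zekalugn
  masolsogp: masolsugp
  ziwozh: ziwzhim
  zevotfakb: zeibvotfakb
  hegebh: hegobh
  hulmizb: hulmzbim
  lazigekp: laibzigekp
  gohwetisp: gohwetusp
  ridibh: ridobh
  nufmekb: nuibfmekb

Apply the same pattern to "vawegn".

ridibh and ziwozh both end in -h yet inflect differently (ridobh, ziwzhim), so the final letter is not what conditions the rule; the second-to-last letter is.
"vawegn" has second-to-last letter 'g'. The stems whose second-to-last letter is 'g' (zekalign → zekalugn, masolsogp → masolsugp) change the last vowel to 'u'.
The other patterns: stems whose second-to-last letter is 'b' change the last vowel to 'o'; stems whose second-to-last letter is 'z' delete the last vowel and add -im; stems whose second-to-last letter is 'k' insert -ib- after the first vowel.
So vawegn → vawugn.

vawugn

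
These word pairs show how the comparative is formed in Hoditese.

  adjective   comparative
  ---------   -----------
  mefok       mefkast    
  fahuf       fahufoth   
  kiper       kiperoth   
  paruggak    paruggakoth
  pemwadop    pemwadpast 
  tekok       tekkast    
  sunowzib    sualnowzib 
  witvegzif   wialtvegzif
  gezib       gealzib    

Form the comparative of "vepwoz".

vepwzast

mefok and paruggak both end in -k yet inflect differently (mefkast, paruggakoth), so the final letter is not what conditions the rule; the last vowel is.
"vepwoz" has last vowel 'o'. The stems whose last vowel is 'o' (mefok → mefkast, tekok → tekkast, pemwadop → pemwadpast) delete the last vowel and add -ast.
The other patterns: stems whose last vowel is 'i' insert -al- after the first vowel; stems whose last vowel is 'a', 'e' or 'u' add -oth.
So vepwoz → vepwzast.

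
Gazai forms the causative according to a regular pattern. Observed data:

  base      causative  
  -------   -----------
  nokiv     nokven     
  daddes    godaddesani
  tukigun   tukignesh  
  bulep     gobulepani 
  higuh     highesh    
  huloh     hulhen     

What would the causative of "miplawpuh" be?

higuh and huloh both end in -h yet inflect differently (highesh, hulhen), so the final letter is not what conditions the rule; the last vowel is.
"miplawpuh" has last vowel 'u'. The stems whose last vowel is 'u' (tukigun → tukignesh, higuh → highesh) delete the last vowel and add -esh.
The other patterns: stems whose last vowel is 'e' add go- … -ani around the stem; stems whose last vowel is 'i' or 'o' delete the last vowel and add -en.
So miplawpuh → miplawphesh.

miplawphesh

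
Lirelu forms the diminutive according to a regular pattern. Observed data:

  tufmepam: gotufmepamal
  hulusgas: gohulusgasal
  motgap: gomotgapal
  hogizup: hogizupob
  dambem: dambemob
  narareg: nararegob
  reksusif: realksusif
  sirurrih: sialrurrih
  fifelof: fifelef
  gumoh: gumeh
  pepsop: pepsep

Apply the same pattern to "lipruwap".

golipruwapal

motgap and hogizup both end in -p yet inflect differently (gomotgapal, hogizupob), so the final letter is not what conditions the rule; the last vowel is.
"lipruwap" has last vowel 'a'. The stems whose last vowel is 'a' (tufmepam → gotufmepamal, hulusgas → gohulusgasal, motgap → gomotgapal) add go- … -al around the stem.
The other patterns: stems whose last vowel is 'e' or 'u' add -ob; stems whose last vowel is 'i' insert -al- after the first vowel; stems whose last vowel is 'o' change the last vowel to 'e'.
So lipruwap → golipruwapal.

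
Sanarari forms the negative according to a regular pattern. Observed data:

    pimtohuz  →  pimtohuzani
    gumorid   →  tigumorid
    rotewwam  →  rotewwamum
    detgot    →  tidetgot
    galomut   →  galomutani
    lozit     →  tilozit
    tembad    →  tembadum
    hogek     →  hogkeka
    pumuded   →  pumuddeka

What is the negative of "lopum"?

lopumani

pumuded and tembad both end in -d yet inflect differently (pumuddeka, tembadum), so the final letter is not what conditions the rule; the last vowel is.
"lopum" has last vowel 'u'. The stems whose last vowel is 'u' (galomut → galomutani, pimtohuz → pimtohuzani) add -ani.
The other patterns: stems whose last vowel is 'e' delete the last vowel and add -eka; stems whose last vowel is 'a' add -um; stems whose last vowel is 'i' or 'o' add the prefix ti-.
So lopum → lopumani.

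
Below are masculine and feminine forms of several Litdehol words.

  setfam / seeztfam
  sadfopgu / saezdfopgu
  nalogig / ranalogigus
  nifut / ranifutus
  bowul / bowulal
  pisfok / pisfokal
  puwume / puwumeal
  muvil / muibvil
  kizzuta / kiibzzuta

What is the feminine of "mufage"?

bowul and muvil both end in -l yet inflect differently (bowulal, muibvil), so the final letter is not what conditions the rule; the first letter is.
"mufage" begins with m-. The one such stem in the data (muvil → muibvil) inserts -ib- after the first vowel (as does kizzuta), so the same rule applies.
The other patterns: stems beginning with s- insert -ez- after the first vowel; stems beginning with n- add ra- … -us around the stem; stems beginning with b- or p- add -al.
So mufage → muibfage.

muibfage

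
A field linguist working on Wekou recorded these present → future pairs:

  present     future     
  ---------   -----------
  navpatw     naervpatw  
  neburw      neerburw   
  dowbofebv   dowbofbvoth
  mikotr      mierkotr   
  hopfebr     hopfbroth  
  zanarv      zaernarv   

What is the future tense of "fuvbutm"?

fuervbutm

"fuvbutm" has second-to-last letter 't'. The stems whose second-to-last letter is 't' (mikotr → mierkotr, navpatw → naervpatw) insert -er- after the first vowel.
The other pattern: stems whose second-to-last letter is 'b' delete the last vowel and add -oth.
So fuvbutm → fuervbutm.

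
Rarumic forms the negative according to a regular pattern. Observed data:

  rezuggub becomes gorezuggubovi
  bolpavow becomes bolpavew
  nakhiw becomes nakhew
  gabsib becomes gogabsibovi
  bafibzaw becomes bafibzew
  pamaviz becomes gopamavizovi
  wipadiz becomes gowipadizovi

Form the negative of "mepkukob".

"mepkukob" ends in -b. The stems ending in -b (gabsib → gogabsibovi, rezuggub → gorezuggubovi) add go- … -ovi around the stem.
So mepkukob → gomepkukobovi.

gomepkukobovi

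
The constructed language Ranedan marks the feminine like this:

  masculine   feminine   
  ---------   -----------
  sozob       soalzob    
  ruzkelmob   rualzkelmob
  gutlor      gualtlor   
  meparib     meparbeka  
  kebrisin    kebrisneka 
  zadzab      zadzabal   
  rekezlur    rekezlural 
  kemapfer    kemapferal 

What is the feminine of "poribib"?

poribbeka

sozob and meparib both end in -b yet inflect differently (soalzob, meparbeka), so the final letter is not what conditions the rule; the last vowel is.
"poribib" has last vowel 'i'. The stems whose last vowel is 'i' (meparib → meparbeka, kebrisin → kebrisneka) delete the last vowel and add -eka.
The other patterns: stems whose last vowel is 'o' insert -al- after the first vowel; stems whose last vowel is 'a', 'e' or 'u' add -al.
So poribib → poribbeka.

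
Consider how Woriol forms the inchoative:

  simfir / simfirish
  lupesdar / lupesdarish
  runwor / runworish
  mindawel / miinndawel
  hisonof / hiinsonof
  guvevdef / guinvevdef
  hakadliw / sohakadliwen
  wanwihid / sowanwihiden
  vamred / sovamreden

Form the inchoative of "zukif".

runwor and hisonof both have last vowel 'o' yet inflect differently (runworish, hiinsonof), so the last vowel is not what conditions the rule; the final letter is.
"zukif" ends in -f. The stems ending in -f (hisonof → hiinsonof, guvevdef → guinvevdef) insert -in- after the first vowel.
So zukif → zuinkif.

zuinkif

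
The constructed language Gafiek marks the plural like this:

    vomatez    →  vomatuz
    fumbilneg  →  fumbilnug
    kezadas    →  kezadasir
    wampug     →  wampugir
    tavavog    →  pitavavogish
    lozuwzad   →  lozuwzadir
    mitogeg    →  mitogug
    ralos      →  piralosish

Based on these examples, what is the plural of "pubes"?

"pubes" has last vowel 'e'. The stems whose last vowel is 'e' (fumbilneg → fumbilnug, vomatez → vomatuz, mitogeg → mitogug) change the last vowel to 'u'.
The other patterns: stems whose last vowel is 'o' add pi- … -ish around the stem; stems whose last vowel is 'a' or 'u' add -ir.
So pubes → pubus.

pubus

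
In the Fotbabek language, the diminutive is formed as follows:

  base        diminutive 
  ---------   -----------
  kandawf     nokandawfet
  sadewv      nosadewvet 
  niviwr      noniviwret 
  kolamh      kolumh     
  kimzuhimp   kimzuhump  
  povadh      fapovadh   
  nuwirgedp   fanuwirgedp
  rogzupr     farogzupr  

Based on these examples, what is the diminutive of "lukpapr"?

kolamh and povadh both end in -h yet inflect differently (kolumh, fapovadh), so the final letter is not what conditions the rule; the second-to-last letter is.
"lukpapr" has second-to-last letter 'p'. The one such stem in the data (rogzupr → farogzupr) adds the prefix fa-, so the same rule applies.
The other patterns: stems whose second-to-last letter is 'w' add no- … -et around the stem; stems whose second-to-last letter is 'm' change the last vowel to 'u'.
So lukpapr → falukpapr.

falukpapr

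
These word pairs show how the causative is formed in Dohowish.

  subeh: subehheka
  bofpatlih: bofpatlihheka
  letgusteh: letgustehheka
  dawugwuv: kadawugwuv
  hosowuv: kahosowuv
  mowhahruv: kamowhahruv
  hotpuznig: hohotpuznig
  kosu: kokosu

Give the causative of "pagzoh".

bofpatlih and hotpuznig both have last vowel 'i' yet inflect differently (bofpatlihheka, hohotpuznig), so the last vowel is not what conditions the rule; the final letter is.
"pagzoh" ends in -h. The stems ending in -h (subeh → subehheka, bofpatlih → bofpatlihheka, letgusteh → letgustehheka) double the final consonant and add -eka.
The other patterns: stems ending in -v add the prefix ka-; stems ending in -g or -u repeat the first consonant+vowel as a prefix.
So pagzoh → pagzohheka.

pagzohheka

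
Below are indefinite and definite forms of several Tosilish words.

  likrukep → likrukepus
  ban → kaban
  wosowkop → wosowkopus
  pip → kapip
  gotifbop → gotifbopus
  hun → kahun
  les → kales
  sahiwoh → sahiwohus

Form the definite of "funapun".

likrukep and pip both end in -p yet inflect differently (likrukepus, kapip), so the final letter is not what conditions the rule; the number of vowels is.
"funapun" has 3 vowels. The stems with 3 vowels (likrukep → likrukepus, sahiwoh → sahiwohus, wosowkop → wosowkopus) add -us.
So funapun → funapunus.

funapunus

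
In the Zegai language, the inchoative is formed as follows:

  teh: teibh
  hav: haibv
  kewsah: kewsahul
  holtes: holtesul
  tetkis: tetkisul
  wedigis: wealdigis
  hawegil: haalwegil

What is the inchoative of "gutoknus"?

teh and kewsah both end in -h yet inflect differently (teibh, kewsahul), so the final letter is not what conditions the rule; the number of vowels is.
"gutoknus" has 3 vowels. The stems with 3 vowels (wedigis → wealdigis, hawegil → haalwegil) insert -al- after the first vowel.
So gutoknus → gualtoknus.

gualtoknus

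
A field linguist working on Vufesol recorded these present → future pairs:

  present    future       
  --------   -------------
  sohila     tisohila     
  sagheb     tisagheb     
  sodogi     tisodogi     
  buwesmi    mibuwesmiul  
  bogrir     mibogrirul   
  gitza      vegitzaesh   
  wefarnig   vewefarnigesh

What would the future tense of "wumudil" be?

sodogi and buwesmi both end in -i yet inflect differently (tisodogi, mibuwesmiul), so the final letter is not what conditions the rule; the first letter is.
"wumudil" begins with w-. The one such stem in the data (wefarnig → vewefarnigesh) adds ve- … -esh around the stem, so the same rule applies.
The other patterns: stems beginning with s- add the prefix ti-; stems beginning with b- add mi- … -ul around the stem.
So wumudil → vewumudilesh.

vewumudilesh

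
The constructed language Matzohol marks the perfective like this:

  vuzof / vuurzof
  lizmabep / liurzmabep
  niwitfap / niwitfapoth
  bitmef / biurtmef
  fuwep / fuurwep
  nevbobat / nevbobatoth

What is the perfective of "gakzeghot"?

niwitfap and fuwep both end in -p yet inflect differently (niwitfapoth, fuurwep), so the final letter is not what conditions the rule; the last vowel is.
"gakzeghot" has last vowel 'o'. The one such stem in the data (vuzof → vuurzof) inserts -ur- after the first vowel (as do bitmef, fuwep), so the same rule applies.
The other pattern: stems whose last vowel is 'a' add -oth.
So gakzeghot → gaurkzeghot.

gaurkzeghot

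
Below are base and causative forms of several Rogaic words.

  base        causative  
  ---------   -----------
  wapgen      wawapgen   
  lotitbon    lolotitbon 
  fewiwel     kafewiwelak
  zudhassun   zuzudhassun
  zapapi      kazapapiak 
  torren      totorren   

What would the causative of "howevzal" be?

kahowevzalak

torren and fewiwel both have last vowel 'e' yet inflect differently (totorren, kafewiwelak), so the last vowel is not what conditions the rule; the final letter is.
"howevzal" ends in -l. The one such stem in the data (fewiwel → kafewiwelak) adds ka- … -ak around the stem, so the same rule applies.
So howevzal → kahowevzalak.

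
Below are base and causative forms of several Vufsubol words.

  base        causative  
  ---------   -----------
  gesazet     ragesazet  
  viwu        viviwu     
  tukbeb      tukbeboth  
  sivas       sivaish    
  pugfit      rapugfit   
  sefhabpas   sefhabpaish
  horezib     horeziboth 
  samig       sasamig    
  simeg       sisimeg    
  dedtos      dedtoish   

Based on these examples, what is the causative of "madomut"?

ramadomut

tukbeb and simeg both have last vowel 'e' yet inflect differently (tukbeboth, sisimeg), so the last vowel is not what conditions the rule; the final letter is.
"madomut" ends in -t. The stems ending in -t (pugfit → rapugfit, gesazet → ragesazet) add the prefix ra-.
The other patterns: stems ending in -b add -oth; stems ending in -g or -u repeat the first consonant+vowel as a prefix; stems ending in -s drop the final letter and add -ish.
So madomut → ramadomut.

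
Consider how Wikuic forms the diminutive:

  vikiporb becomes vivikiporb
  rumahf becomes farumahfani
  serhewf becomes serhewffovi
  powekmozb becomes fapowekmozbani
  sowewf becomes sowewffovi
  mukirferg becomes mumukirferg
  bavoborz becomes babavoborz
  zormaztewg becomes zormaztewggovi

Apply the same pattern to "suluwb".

zormaztewg and mukirferg both end in -g yet inflect differently (zormaztewggovi, mumukirferg), so the final letter is not what conditions the rule; the second-to-last letter is.
"suluwb" has second-to-last letter 'w'. The stems whose second-to-last letter is 'w' (serhewf → serhewffovi, sowewf → sowewffovi, zormaztewg → zormaztewggovi) double the final consonant and add -ovi.
So suluwb → suluwbbovi.

suluwbbovi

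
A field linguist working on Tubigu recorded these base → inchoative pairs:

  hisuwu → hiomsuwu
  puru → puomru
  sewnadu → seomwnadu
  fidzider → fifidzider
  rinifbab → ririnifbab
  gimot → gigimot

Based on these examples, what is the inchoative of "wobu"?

woombu

hisuwu and fidzider both have 3 vowels yet inflect differently (hiomsuwu, fifidzider), so the number of vowels is not what conditions the rule; the final letter is.
"wobu" ends in -u. The stems ending in -u (hisuwu → hiomsuwu, puru → puomru, sewnadu → seomwnadu) insert -om- after the first vowel.
So wobu → woombu.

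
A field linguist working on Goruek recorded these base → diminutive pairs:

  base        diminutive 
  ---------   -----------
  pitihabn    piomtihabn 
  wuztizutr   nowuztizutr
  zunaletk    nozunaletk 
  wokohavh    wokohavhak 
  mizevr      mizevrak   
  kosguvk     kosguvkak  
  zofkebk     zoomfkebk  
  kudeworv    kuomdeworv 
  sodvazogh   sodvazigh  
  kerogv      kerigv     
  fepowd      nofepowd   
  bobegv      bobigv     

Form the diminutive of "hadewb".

nohadewb

sodvazogh and wokohavh both end in -h yet inflect differently (sodvazigh, wokohavhak), so the final letter is not what conditions the rule; the second-to-last letter is.
"hadewb" has second-to-last letter 'w'. The one such stem in the data (fepowd → nofepowd) adds the prefix no-, so the same rule applies.
The other patterns: stems whose second-to-last letter is 'g' change the last vowel to 'i'; stems whose second-to-last letter is 'v' add -ak; stems whose second-to-last letter is 'b' or 'r' insert -om- after the first vowel.
So hadewb → nohadewb.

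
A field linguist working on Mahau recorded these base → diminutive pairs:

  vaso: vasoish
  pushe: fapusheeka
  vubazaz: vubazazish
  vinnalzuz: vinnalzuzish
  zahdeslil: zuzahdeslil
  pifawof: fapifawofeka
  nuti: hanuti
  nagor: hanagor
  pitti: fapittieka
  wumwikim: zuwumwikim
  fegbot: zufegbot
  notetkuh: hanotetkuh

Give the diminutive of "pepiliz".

fapepilizeka

nuti and pitti both end in -i yet inflect differently (hanuti, fapittieka), so the final letter is not what conditions the rule; the first letter is.
"pepiliz" begins with p-. The stems beginning with p- (pitti → fapittieka, pushe → fapusheeka, pifawof → fapifawofeka) add fa- … -eka around the stem.
The other patterns: stems beginning with v- add -ish; stems beginning with n- add the prefix ha-; stems beginning with f-, w- or z- add the prefix zu-.
So pepiliz → fapepilizeka.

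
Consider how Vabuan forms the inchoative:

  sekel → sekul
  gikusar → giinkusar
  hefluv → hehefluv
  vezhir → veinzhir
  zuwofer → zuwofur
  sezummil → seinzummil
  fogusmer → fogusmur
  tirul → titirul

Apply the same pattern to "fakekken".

tirul and sekel both end in -l yet inflect differently (titirul, sekul), so the final letter is not what conditions the rule; the last vowel is.
"fakekken" has last vowel 'e'. The stems whose last vowel is 'e' (fogusmer → fogusmur, sekel → sekul, zuwofer → zuwofur) change the last vowel to 'u'.
So fakekken → fakekkun.

fakekkun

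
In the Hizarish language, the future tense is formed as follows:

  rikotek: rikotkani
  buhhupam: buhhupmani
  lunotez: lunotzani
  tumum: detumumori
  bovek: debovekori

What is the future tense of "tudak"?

buhhupam and tumum both end in -m yet inflect differently (buhhupmani, detumumori), so the final letter is not what conditions the rule; the number of vowels is.
"tudak" has 2 vowels. The stems with 2 vowels (tumum → detumumori, bovek → debovekori) add de- … -ori around the stem.
The other pattern: stems with 3 vowels delete the last vowel and add -ani.
So tudak → detudakori.

detudakori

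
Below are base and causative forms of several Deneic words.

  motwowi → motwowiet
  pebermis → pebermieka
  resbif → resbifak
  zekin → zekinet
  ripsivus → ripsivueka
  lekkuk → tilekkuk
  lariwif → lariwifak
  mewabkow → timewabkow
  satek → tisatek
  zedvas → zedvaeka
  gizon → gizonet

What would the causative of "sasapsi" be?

pebermis and motwowi both have last vowel 'i' yet inflect differently (pebermieka, motwowiet), so the last vowel is not what conditions the rule; the final letter is.
"sasapsi" ends in -i. The one such stem in the data (motwowi → motwowiet) adds -et, so the same rule applies.
The other patterns: stems ending in -s drop the final letter and add -eka; stems ending in -f add -ak; stems ending in -k or -w add the prefix ti-.
So sasapsi → sasapsiet.

sasapsiet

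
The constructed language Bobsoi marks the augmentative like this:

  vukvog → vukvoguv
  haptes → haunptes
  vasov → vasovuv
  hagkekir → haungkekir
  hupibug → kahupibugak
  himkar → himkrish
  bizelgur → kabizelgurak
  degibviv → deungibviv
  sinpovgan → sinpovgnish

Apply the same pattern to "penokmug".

kapenokmugak

vasov and degibviv both end in -v yet inflect differently (vasovuv, deungibviv), so the final letter is not what conditions the rule; the last vowel is.
"penokmug" has last vowel 'u'. The stems whose last vowel is 'u' (hupibug → kahupibugak, bizelgur → kabizelgurak) add ka- … -ak around the stem.
So penokmug → kapenokmugak.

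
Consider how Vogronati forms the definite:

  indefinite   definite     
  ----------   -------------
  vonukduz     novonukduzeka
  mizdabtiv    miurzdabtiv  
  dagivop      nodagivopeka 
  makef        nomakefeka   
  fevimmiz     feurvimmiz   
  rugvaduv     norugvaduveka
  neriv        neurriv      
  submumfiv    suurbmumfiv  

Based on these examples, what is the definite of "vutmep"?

novutmepeka

"vutmep" has last vowel 'e'. The one such stem in the data (makef → nomakefeka) adds no- … -eka around the stem, so the same rule applies.
The other pattern: stems whose last vowel is 'i' insert -ur- after the first vowel.
So vutmep → novutmepeka.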